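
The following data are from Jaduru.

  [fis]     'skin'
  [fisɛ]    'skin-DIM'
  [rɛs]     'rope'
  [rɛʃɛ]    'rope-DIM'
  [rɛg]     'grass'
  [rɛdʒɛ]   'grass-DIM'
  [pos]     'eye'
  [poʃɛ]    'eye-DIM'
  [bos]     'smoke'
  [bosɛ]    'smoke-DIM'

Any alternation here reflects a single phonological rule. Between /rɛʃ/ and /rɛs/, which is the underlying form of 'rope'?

The root 'rope' surfaces as [rɛs] and [rɛʃɛ], with a stem-final [s] ~ [ʃ] alternation.
But 'smoke' keeps [s] in both environments ([bos], [bosɛ]), so there is no rule changing /s/ to [ʃ] before the DIM suffix.
The alternation reflects depalatalization: palato-alveolar /dʒ/ and /ʃ/ become [g] and [s] when no front vowel follows. /ʃ/ is underlying.

/rɛʃ/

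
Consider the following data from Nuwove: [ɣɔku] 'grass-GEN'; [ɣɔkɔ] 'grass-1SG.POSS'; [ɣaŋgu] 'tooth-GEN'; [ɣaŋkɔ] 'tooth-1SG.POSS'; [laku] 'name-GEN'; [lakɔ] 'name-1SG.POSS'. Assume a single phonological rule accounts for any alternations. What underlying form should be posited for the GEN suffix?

/-gu/

The GEN morpheme has two allomorphs, [-gu] and [-ku].
The 1SG.POSS suffix, which begins with [k], is invariant after every stem; so [k] is not altered by any rule here.
So the underlying form is /-gu/, and voiced stops become voiceless after a vowel.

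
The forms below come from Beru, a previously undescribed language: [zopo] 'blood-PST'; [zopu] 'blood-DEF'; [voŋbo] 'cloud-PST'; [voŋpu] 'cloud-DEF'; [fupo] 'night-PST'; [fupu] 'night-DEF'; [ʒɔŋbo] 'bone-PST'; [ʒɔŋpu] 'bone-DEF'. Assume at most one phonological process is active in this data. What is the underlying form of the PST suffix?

The PST suffix surfaces as [-bo] and [-po], depending on the final segment of the stem.
By contrast the DEF suffix keeps its initial [p] throughout — that segment must be underlying.
So the underlying form is /-bo/, and voiced stops become voiceless after a vowel.

/-bo/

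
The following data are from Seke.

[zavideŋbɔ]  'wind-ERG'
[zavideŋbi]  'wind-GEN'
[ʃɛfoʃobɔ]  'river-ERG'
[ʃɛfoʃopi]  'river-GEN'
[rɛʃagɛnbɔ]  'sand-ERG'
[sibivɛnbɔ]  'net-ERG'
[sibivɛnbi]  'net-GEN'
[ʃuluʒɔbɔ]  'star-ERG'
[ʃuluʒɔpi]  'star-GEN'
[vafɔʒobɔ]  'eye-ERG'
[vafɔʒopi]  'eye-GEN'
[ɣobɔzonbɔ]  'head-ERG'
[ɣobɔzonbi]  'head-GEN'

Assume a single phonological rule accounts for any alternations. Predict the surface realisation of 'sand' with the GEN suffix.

[rɛʃagɛnbi]

The GEN morpheme has two allomorphs, [-bi] and [-pi].
By contrast the ERG suffix keeps its initial [b] throughout — that segment must be underlying.
The GEN suffix is therefore /-pi/ underlyingly, with post-nasal voicing: voiceless stops become voiced after a nasal.
After 'sand', which ends in a nasal, the suffix surfaces as [-bi], giving [rɛʃagɛnbi].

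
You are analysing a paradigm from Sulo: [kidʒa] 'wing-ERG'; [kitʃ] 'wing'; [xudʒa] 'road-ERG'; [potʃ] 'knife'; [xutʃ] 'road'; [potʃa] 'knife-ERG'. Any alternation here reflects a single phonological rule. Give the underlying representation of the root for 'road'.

/xudʒ/

'road' shows [dʒ] ~ [tʃ] at the end of the stem ([xudʒa] vs [xutʃ]).
The stem 'knife' ([potʃa], [potʃ]) shows [tʃ] unchanged in both environments, so [tʃ] cannot be basic with [dʒ] derived before the ERG suffix.
The underlying segment must be /dʒ/; voiced obstruents become voiceless word-finally, yielding [tʃ] there.
The underlying form of 'road' is therefore /xudʒ/.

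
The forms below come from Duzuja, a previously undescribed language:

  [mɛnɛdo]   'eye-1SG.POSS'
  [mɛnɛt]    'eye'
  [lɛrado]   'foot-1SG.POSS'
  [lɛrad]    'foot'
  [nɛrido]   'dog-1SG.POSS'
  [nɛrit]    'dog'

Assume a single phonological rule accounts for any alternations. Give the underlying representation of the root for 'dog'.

'dog' shows [d] ~ [t] at the end of the stem ([nɛrido] vs [nɛrit]).
If /d/ were underlying and a rule turned it into [t] in isolation, 'foot' would also alternate; but it has [d] in both [lɛrado] and [lɛrad].
The alternation reflects intervocalic voicing: voiceless stops become voiced between vowels. /t/ is underlying.

/nɛrit/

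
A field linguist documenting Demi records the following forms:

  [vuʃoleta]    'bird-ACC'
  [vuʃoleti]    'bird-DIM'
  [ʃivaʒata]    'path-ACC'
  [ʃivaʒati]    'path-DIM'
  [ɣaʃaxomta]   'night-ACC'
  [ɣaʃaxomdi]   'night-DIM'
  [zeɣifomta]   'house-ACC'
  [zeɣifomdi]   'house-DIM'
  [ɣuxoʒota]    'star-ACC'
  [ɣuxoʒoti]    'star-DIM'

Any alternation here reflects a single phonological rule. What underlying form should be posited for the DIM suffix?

The DIM suffix surfaces as [-di] and [-ti], depending on the final segment of the stem.
The ACC suffix, which begins with [t], is invariant after every stem; so [t] is not altered by any rule here.
The DIM suffix is therefore /-di/ underlyingly, with post-vocalic devoicing: voiced stops become voiceless after a vowel.

/-di/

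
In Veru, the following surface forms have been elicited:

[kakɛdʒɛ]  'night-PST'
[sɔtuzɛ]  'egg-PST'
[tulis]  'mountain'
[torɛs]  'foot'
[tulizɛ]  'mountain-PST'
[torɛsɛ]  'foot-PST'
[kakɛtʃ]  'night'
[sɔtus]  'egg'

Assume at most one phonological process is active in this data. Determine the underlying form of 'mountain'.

'mountain' shows [z] ~ [s] at the end of the stem ([tulizɛ] vs [tulis]).
If /s/ were underlying and a rule turned it into [z] before the PST suffix, 'foot' would also alternate; but it has [s] in both [torɛsɛ] and [torɛs].
Therefore /z/ is basic and [s] is derived by word-final obstruent devoicing (voiced obstruents become voiceless word-finally).
Hence 'mountain' is /tuliz/ underlyingly.

/tuliz/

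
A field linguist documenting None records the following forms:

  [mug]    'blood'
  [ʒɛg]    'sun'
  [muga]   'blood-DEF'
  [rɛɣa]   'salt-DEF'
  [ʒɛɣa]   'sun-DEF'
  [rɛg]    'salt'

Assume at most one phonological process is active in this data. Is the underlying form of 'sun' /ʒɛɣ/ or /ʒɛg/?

In [ʒɛg] and [ʒɛɣa] the final segment of 'sun' alternates: [g] ~ [ɣ].
Compare 'blood', with invariant [g] in [mug] and [muga]: an analysis with underlying /g/ and a rule producing [ɣ] before the DEF suffix would wrongly predict alternation here too.
The alternation reflects word-final hardening: voiced fricatives become stops word-finally. /ɣ/ is underlying.

/ʒɛɣ/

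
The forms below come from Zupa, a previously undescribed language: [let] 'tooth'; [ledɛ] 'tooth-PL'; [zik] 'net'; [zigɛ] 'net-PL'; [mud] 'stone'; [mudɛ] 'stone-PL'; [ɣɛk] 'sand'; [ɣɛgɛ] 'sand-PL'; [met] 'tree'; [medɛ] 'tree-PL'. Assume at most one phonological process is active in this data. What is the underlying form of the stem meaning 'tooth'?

/let/

The root 'tooth' surfaces as [let] and [ledɛ], with a stem-final [t] ~ [d] alternation.
If /d/ were underlying and a rule turned it into [t] in isolation, 'stone' would also alternate; but it has [d] in both [mud] and [mudɛ].
So /t/ is underlying, and a rule of intervocalic voicing — voiceless stops become voiced between vowels — gives [d].
Hence 'tooth' is /let/ underlyingly.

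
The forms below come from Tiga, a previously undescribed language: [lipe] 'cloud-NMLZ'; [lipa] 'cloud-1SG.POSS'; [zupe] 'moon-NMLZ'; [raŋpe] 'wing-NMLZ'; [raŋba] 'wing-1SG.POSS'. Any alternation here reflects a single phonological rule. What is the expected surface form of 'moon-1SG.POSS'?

The 1SG.POSS suffix surfaces as [-ba] and [-pa], depending on the final segment of the stem.
By contrast the NMLZ suffix keeps its initial [p] throughout — that segment must be underlying.
So the underlying form is /-ba/, and voiced stops become voiceless after a vowel.
After 'moon', which ends in a vowel, the suffix surfaces as [-pa], giving [zupa].

[zupa]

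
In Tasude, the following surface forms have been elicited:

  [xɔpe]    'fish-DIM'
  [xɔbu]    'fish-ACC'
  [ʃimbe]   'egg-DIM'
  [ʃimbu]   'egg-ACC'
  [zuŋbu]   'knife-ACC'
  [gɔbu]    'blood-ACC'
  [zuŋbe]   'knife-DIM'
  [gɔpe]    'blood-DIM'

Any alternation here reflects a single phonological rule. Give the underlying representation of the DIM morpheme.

/-pe/

The DIM morpheme has two allomorphs, [-be] and [-pe].
By contrast the ACC suffix keeps its initial [b] throughout — that segment must be underlying.
The DIM suffix is therefore /-pe/ underlyingly, with post-nasal voicing: voiceless stops become voiced after a nasal.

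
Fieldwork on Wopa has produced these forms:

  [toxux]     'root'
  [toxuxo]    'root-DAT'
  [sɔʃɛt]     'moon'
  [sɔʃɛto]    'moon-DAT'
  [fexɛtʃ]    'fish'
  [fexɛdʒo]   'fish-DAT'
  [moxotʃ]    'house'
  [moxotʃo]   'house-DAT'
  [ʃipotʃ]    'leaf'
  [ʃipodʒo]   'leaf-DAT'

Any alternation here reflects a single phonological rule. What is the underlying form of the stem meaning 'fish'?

/fexɛdʒ/

In [fexɛtʃ] and [fexɛdʒo] the final segment of 'fish' alternates: [tʃ] ~ [dʒ].
But 'house' keeps [tʃ] in both environments ([moxotʃ], [moxotʃo]), so there is no rule changing /tʃ/ to [dʒ] before the DAT suffix.
So /dʒ/ is underlying, and a rule of word-final obstruent devoicing — voiced obstruents become voiceless word-finally — gives [tʃ].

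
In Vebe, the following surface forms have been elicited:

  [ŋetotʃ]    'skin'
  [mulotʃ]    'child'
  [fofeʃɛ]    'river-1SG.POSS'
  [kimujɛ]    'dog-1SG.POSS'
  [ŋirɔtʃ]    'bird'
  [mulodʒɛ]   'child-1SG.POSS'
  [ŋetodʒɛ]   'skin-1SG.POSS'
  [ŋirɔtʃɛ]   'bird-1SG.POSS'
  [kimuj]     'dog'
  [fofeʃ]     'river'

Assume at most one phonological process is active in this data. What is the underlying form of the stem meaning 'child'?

/mulodʒ/

'child' shows [tʃ] ~ [dʒ] at the end of the stem ([mulotʃ] vs [mulodʒɛ]).
If /tʃ/ were underlying and a rule turned it into [dʒ] before the 1SG.POSS suffix, 'bird' would also alternate; but it has [tʃ] in both [ŋirɔtʃ] and [ŋirɔtʃɛ].
So /dʒ/ is underlying, and a rule of word-final obstruent devoicing — voiced obstruents become voiceless word-finally — gives [tʃ].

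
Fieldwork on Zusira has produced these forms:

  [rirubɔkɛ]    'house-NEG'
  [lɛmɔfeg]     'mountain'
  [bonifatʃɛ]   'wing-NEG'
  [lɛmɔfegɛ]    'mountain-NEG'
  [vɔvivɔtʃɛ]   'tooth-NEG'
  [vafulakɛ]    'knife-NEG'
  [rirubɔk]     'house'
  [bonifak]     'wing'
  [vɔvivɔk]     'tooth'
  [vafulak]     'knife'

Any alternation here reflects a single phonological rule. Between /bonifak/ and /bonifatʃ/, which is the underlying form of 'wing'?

/bonifatʃ/

The stem for 'wing' ends in [k] in [bonifak] but [tʃ] in [bonifatʃɛ].
The stem 'knife' ([vafulak], [vafulakɛ]) shows [k] unchanged in both environments, so [k] cannot be basic with [tʃ] derived before the NEG suffix.
So /tʃ/ is underlying, and a rule of depalatalization — palato-alveolar /tʃ/ becomes [k] when no front vowel follows — gives [k].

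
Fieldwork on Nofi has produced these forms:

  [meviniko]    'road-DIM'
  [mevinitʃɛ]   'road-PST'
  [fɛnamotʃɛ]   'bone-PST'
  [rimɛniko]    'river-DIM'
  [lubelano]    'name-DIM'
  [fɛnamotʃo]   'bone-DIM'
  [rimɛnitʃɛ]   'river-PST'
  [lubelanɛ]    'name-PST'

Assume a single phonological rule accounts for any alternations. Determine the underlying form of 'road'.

/mevinik/

In [meviniko] and [mevinitʃɛ] the final segment of 'road' alternates: [k] ~ [tʃ].
The stem 'bone' ([fɛnamotʃo], [fɛnamotʃɛ]) shows [tʃ] unchanged in both environments, so [tʃ] cannot be basic with [k] derived before the DIM suffix.
Therefore /k/ is basic and [tʃ] is derived by palatalization before a front vowel (/k/ becomes palato-alveolar [tʃ] before a front vowel).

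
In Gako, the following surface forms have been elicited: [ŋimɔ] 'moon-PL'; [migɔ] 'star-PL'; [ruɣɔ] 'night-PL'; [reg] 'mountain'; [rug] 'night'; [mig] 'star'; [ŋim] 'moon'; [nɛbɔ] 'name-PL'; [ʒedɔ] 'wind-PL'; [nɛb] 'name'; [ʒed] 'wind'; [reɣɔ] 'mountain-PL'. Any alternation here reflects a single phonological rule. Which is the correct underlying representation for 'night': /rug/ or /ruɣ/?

The stem for 'night' ends in [ɣ] in [ruɣɔ] but [g] in [rug].
But 'star' keeps [g] in both environments ([migɔ], [mig]), so there is no rule changing /g/ to [ɣ] before the PL suffix.
Therefore /ɣ/ is basic and [g] is derived by word-final hardening (voiced fricatives become stops word-finally).

/ruɣ/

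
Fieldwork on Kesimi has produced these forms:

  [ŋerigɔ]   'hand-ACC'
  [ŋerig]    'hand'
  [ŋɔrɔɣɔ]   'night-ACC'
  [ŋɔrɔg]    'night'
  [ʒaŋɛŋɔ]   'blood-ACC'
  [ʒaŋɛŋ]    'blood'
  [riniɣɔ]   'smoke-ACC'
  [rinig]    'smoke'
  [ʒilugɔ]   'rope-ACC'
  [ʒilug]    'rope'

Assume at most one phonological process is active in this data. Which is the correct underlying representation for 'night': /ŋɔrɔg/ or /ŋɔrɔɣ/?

The stem for 'night' ends in [ɣ] in [ŋɔrɔɣɔ] but [g] in [ŋɔrɔg].
If /g/ were underlying and a rule turned it into [ɣ] before the ACC suffix, 'rope' would also alternate; but it has [g] in both [ʒilugɔ] and [ʒilug].
The underlying segment must be /ɣ/; voiced fricatives become stops word-finally, yielding [g] there.

/ŋɔrɔɣ/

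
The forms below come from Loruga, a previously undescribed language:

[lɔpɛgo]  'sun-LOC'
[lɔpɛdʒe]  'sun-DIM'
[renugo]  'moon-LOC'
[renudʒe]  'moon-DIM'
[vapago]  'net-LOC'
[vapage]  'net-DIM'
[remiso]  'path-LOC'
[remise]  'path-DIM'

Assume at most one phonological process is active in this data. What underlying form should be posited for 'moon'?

/renudʒ/

The stem for 'moon' ends in [g] in [renugo] but [dʒ] in [renudʒe].
But 'net' keeps [g] in both environments ([vapago], [vapage]), so there is no rule changing /g/ to [dʒ] before the DIM suffix.
The underlying segment must be /dʒ/; palato-alveolar /dʒ/ becomes [g] when no front vowel follows, yielding [g] there.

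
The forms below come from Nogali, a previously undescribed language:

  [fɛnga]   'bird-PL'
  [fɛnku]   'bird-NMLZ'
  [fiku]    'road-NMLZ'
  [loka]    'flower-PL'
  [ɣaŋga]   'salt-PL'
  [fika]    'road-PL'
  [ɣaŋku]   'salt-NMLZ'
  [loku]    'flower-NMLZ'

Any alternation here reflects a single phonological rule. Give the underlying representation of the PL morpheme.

/-ga/

The PL suffix surfaces as [-ga] and [-ka], depending on the final segment of the stem.
By contrast the NMLZ suffix keeps its initial [k] throughout — that segment must be underlying.
The PL suffix is therefore /-ga/ underlyingly, with post-vocalic devoicing: voiced stops become voiceless after a vowel.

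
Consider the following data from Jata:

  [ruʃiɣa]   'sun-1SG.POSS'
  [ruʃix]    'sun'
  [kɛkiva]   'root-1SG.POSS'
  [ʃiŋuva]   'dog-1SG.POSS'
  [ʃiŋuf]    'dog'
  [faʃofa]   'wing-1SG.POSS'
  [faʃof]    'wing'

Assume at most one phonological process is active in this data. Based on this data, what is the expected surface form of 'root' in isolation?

The stem for 'dog' ends in [v] in [ʃiŋuva] but [f] in [ʃiŋuf].
The stem 'wing' ([faʃofa], [faʃof]) shows [f] unchanged in both environments, so [f] cannot be basic with [v] derived before the 1SG.POSS suffix.
So /v/ is underlying, and a rule of word-final obstruent devoicing — voiced obstruents become voiceless word-finally — gives [f].
From [kɛkiva] the stem 'root' is /kɛkiv/; word-finally this yields [kɛkif].

[kɛkif]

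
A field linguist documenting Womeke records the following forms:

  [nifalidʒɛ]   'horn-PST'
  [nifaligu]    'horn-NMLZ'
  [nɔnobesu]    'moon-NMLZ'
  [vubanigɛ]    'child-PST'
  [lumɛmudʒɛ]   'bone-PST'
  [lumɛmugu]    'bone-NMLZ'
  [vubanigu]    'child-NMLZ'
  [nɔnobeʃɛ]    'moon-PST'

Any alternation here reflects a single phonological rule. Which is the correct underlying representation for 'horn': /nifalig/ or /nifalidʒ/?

The stem for 'horn' ends in [dʒ] in [nifalidʒɛ] but [g] in [nifaligu].
Compare 'child', with invariant [g] in [vubanigɛ] and [vubanigu]: an analysis with underlying /g/ and a rule producing [dʒ] before the PST suffix would wrongly predict alternation here too.
The alternation reflects depalatalization: palato-alveolar /dʒ/ and /ʃ/ become [g] and [s] when no front vowel follows. /dʒ/ is underlying.

/nifalidʒ/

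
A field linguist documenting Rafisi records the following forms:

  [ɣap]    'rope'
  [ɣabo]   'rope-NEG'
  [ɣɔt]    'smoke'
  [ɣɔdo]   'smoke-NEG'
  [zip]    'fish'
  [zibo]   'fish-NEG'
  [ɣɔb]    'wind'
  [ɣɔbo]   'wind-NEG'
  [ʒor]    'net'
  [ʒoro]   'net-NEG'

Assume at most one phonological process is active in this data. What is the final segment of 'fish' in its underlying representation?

/p/

In [zip] and [zibo] the final segment of 'fish' alternates: [p] ~ [b].
If /b/ were underlying and a rule turned it into [p] in isolation, 'wind' would also alternate; but it has [b] in both [ɣɔb] and [ɣɔbo].
So /p/ is underlying, and a rule of intervocalic voicing — voiceless stops become voiced between vowels — gives [b].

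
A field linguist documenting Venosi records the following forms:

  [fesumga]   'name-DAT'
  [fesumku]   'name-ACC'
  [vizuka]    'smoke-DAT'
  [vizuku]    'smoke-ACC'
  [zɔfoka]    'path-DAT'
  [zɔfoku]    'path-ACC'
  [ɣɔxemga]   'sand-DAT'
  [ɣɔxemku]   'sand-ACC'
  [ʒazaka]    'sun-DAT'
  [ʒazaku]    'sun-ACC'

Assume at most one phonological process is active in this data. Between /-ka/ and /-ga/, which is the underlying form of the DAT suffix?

The DAT morpheme has two allomorphs, [-ga] and [-ka].
By contrast the ACC suffix keeps its initial [k] throughout — that segment must be underlying.
The DAT suffix is therefore /-ga/ underlyingly, with post-vocalic devoicing: voiced stops become voiceless after a vowel.

/-ga/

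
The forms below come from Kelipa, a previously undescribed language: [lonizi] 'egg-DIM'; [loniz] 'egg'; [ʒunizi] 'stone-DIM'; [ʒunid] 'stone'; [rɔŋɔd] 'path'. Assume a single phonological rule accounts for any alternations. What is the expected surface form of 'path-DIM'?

'stone' shows [z] ~ [d] at the end of the stem ([ʒunizi] vs [ʒunid]).
Compare 'egg', with invariant [z] in [lonizi] and [loniz]: an analysis with underlying /z/ and a rule producing [d] in isolation would wrongly predict alternation here too.
The underlying segment must be /d/; voiced stops become fricatives between vowels, yielding [z] there.
From [rɔŋɔd] the stem 'path' is /rɔŋɔd/; between vowels this yields [rɔŋɔzi].

[rɔŋɔzi]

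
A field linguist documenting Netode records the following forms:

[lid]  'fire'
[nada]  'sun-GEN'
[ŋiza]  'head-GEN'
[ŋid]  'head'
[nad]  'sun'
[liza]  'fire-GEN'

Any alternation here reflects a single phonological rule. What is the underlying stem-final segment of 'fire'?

/z/

The stem for 'fire' ends in [d] in [lid] but [z] in [liza].
The stem 'sun' ([nad], [nada]) shows [d] unchanged in both environments, so [d] cannot be basic with [z] derived before the GEN suffix.
Therefore /z/ is basic and [d] is derived by word-final hardening (voiced fricatives become stops word-finally).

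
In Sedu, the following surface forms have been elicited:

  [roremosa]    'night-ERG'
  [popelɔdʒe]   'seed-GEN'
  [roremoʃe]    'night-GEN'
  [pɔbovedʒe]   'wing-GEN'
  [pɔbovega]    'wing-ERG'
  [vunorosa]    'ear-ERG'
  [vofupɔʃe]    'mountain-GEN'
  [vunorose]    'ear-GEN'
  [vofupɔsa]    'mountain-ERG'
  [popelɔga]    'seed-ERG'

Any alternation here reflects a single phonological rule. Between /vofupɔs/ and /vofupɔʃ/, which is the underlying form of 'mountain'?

The stem for 'mountain' ends in [s] in [vofupɔsa] but [ʃ] in [vofupɔʃe].
But 'ear' keeps [s] in both environments ([vunorosa], [vunorose]), so there is no rule changing /s/ to [ʃ] before the GEN suffix.
So /ʃ/ is underlying, and a rule of depalatalization — palato-alveolar /dʒ/ and /ʃ/ become [g] and [s] when no front vowel follows — gives [s].

/vofupɔʃ/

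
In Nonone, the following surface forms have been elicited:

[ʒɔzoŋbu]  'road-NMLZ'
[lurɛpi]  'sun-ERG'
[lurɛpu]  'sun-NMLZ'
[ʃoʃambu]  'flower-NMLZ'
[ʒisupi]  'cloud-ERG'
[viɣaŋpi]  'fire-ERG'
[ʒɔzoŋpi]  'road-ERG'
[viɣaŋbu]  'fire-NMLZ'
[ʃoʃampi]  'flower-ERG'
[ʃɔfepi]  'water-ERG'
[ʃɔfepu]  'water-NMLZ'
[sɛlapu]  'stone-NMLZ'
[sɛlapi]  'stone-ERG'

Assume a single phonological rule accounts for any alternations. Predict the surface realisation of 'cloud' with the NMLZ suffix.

The NMLZ morpheme has two allomorphs, [-bu] and [-pu].
The ERG suffix, which begins with [p], is invariant after every stem; so [p] is not altered by any rule here.
So the underlying form is /-bu/, and voiced stops become voiceless after a vowel.
After 'cloud', which ends in a vowel, the suffix surfaces as [-pu], giving [ʒisupu].

[ʒisupu]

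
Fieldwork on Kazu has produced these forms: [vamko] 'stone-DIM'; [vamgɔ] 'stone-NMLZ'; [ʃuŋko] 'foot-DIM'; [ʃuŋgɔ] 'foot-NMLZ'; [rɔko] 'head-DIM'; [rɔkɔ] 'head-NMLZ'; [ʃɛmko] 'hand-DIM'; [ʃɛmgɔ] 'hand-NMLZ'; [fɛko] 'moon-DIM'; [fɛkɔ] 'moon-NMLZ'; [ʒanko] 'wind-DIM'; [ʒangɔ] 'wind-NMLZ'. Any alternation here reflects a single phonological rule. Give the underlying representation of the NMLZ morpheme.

/-gɔ/

The NMLZ suffix surfaces as [-gɔ] and [-kɔ], depending on the final segment of the stem.
By contrast the DIM suffix keeps its initial [k] throughout — that segment must be underlying.
So the underlying form is /-gɔ/, and voiced stops become voiceless after a vowel.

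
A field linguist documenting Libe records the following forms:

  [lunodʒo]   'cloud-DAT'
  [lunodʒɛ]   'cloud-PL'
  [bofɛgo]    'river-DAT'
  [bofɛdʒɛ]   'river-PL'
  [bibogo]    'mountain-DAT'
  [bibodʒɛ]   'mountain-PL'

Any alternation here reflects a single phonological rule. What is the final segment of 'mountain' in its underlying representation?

The root 'mountain' surfaces as [bibogo] and [bibodʒɛ], with a stem-final [g] ~ [dʒ] alternation.
Compare 'cloud', with invariant [dʒ] in [lunodʒo] and [lunodʒɛ]: an analysis with underlying /dʒ/ and a rule producing [g] before the DAT suffix would wrongly predict alternation here too.
So /g/ is underlying, and a rule of palatalization before a front vowel — /g/ becomes palato-alveolar [dʒ] before a front vowel — gives [dʒ].

/g/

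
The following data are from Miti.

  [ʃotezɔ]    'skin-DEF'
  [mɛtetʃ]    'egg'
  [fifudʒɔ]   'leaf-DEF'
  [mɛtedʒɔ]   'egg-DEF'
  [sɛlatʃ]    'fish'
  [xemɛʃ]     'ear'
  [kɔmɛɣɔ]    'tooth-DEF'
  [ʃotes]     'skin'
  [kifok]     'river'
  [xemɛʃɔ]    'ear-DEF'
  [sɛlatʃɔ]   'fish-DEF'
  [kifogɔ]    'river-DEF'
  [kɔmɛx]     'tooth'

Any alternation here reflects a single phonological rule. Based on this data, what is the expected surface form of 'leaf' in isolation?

In [mɛtetʃ] and [mɛtedʒɔ] the final segment of 'egg' alternates: [tʃ] ~ [dʒ].
If /tʃ/ were underlying and a rule turned it into [dʒ] before the DEF suffix, 'fish' would also alternate; but it has [tʃ] in both [sɛlatʃ] and [sɛlatʃɔ].
The underlying segment must be /dʒ/; voiced obstruents become voiceless word-finally, yielding [tʃ] there.
The one attested form of 'leaf', [fifudʒɔ], shows underlying /fifudʒ/. Applying the same rule word-finally gives [fifutʃ].

[fifutʃ]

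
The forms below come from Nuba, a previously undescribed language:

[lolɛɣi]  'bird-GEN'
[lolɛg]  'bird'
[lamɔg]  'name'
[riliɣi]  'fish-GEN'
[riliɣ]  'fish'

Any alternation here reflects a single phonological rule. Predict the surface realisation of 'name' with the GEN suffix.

The stem for 'bird' ends in [ɣ] in [lolɛɣi] but [g] in [lolɛg].
But 'fish' keeps [ɣ] in both environments ([riliɣi], [riliɣ]), so there is no rule changing /ɣ/ to [g] in isolation.
The underlying segment must be /g/; voiced stops become fricatives between vowels, yielding [ɣ] there.
The one attested form of 'name', [lamɔg], shows underlying /lamɔg/. Applying the same rule between vowels gives [lamɔɣi].

[lamɔɣi]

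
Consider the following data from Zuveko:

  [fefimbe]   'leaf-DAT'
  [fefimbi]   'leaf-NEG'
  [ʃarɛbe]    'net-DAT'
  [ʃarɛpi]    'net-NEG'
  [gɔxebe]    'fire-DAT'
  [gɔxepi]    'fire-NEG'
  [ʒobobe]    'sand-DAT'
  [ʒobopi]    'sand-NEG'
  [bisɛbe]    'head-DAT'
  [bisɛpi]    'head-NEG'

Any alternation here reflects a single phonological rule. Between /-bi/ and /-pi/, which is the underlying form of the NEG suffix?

The NEG morpheme has two allomorphs, [-bi] and [-pi].
By contrast the DAT suffix keeps its initial [b] throughout — that segment must be underlying.
The NEG suffix is therefore /-pi/ underlyingly, with post-nasal voicing: voiceless stops become voiced after a nasal.

/-pi/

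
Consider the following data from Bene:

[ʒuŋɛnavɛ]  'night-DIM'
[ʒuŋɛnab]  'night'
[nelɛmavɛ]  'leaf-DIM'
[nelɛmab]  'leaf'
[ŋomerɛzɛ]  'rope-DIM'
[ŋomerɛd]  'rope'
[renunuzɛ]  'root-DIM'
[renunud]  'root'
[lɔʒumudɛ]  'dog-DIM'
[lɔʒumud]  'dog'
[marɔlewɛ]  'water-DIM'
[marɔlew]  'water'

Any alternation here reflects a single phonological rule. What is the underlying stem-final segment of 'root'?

/z/

The stem for 'root' ends in [z] in [renunuzɛ] but [d] in [renunud].
But 'dog' keeps [d] in both environments ([lɔʒumudɛ], [lɔʒumud]), so there is no rule changing /d/ to [z] before the DIM suffix.
The underlying segment must be /z/; voiced fricatives become stops word-finally, yielding [d] there.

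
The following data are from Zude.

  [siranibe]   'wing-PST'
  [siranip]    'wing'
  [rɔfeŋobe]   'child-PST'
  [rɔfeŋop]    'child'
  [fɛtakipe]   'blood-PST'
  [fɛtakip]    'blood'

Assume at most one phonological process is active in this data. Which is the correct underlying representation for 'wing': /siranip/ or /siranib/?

/siranib/

'wing' shows [b] ~ [p] at the end of the stem ([siranibe] vs [siranip]).
But 'blood' keeps [p] in both environments ([fɛtakipe], [fɛtakip]), so there is no rule changing /p/ to [b] before the PST suffix.
The underlying segment must be /b/; voiced obstruents become voiceless word-finally, yielding [p] there.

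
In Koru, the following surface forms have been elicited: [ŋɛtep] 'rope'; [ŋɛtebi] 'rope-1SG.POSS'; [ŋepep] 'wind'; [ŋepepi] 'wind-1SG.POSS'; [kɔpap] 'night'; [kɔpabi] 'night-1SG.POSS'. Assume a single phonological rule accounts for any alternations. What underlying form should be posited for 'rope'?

/ŋɛteb/

In [ŋɛtep] and [ŋɛtebi] the final segment of 'rope' alternates: [p] ~ [b].
If /p/ were underlying and a rule turned it into [b] before the 1SG.POSS suffix, 'wind' would also alternate; but it has [p] in both [ŋepep] and [ŋepepi].
Therefore /b/ is basic and [p] is derived by word-final obstruent devoicing (voiced obstruents become voiceless word-finally).
The underlying form of 'rope' is therefore /ŋɛteb/.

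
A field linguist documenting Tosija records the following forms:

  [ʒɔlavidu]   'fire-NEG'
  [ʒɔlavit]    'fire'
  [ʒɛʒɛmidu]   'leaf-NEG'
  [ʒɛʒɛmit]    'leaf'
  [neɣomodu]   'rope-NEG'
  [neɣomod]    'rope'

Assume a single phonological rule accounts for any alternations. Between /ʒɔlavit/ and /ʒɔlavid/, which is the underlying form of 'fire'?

'fire' shows [d] ~ [t] at the end of the stem ([ʒɔlavidu] vs [ʒɔlavit]).
But 'rope' keeps [d] in both environments ([neɣomodu], [neɣomod]), so there is no rule changing /d/ to [t] in isolation.
Therefore /t/ is basic and [d] is derived by intervocalic voicing (voiceless stops become voiced between vowels).

/ʒɔlavit/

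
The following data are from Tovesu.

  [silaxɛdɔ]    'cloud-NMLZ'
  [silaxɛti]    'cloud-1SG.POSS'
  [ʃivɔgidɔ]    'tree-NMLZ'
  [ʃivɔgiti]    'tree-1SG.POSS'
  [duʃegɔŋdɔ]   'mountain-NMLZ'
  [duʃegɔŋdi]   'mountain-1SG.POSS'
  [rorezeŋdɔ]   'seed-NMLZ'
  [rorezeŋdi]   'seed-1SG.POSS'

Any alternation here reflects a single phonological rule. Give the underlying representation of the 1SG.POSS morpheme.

/-ti/

The 1SG.POSS suffix surfaces as [-di] and [-ti], depending on the final segment of the stem.
The NMLZ suffix, which begins with [d], is invariant after every stem; so [d] is not altered by any rule here.
So the underlying form is /-ti/, and voiceless stops become voiced after a nasal.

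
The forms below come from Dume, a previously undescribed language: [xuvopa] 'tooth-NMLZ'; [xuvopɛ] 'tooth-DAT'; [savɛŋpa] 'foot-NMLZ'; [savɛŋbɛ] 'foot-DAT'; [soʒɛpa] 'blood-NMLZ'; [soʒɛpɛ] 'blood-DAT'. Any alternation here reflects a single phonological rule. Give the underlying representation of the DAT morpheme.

The DAT morpheme has two allomorphs, [-bɛ] and [-pɛ].
By contrast the NMLZ suffix keeps its initial [p] throughout — that segment must be underlying.
So the underlying form is /-bɛ/, and voiced stops become voiceless after a vowel.

/-bɛ/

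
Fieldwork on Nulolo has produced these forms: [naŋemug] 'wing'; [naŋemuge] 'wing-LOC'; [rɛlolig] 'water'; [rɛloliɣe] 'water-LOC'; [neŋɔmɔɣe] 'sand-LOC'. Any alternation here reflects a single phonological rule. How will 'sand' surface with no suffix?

'water' shows [g] ~ [ɣ] at the end of the stem ([rɛlolig] vs [rɛloliɣe]).
But 'wing' keeps [g] in both environments ([naŋemug], [naŋemuge]), so there is no rule changing /g/ to [ɣ] before the LOC suffix.
So /ɣ/ is underlying, and a rule of word-final hardening — voiced fricatives become stops word-finally — gives [g].
From [neŋɔmɔɣe] the stem 'sand' is /neŋɔmɔɣ/; word-finally this yields [neŋɔmɔg].

[neŋɔmɔg]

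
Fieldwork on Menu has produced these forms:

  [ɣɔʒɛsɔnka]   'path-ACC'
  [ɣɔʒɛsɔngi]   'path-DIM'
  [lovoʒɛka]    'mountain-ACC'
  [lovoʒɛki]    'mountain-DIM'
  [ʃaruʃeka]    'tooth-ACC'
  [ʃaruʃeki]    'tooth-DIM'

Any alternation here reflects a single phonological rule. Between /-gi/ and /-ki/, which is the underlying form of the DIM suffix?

The DIM morpheme has two allomorphs, [-gi] and [-ki].
By contrast the ACC suffix keeps its initial [k] throughout — that segment must be underlying.
So the underlying form is /-gi/, and voiced stops become voiceless after a vowel.

/-gi/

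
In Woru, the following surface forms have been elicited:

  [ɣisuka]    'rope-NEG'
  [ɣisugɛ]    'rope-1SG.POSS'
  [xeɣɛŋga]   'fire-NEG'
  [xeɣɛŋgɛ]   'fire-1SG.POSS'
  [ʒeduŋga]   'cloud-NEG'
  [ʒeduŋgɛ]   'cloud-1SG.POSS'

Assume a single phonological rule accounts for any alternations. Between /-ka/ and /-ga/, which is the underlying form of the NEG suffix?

The NEG suffix surfaces as [-ga] and [-ka], depending on the final segment of the stem.
By contrast the 1SG.POSS suffix keeps its initial [g] throughout — that segment must be underlying.
So the underlying form is /-ka/, and voiceless stops become voiced after a nasal.

/-ka/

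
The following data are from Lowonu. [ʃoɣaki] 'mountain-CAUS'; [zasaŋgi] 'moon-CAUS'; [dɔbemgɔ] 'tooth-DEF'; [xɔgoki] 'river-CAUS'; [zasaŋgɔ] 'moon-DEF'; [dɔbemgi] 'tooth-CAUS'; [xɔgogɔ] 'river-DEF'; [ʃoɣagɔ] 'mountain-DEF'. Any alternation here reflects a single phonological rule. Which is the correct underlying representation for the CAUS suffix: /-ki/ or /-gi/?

/-ki/

The CAUS morpheme has two allomorphs, [-gi] and [-ki].
By contrast the DEF suffix keeps its initial [g] throughout — that segment must be underlying.
So the underlying form is /-ki/, and voiceless stops become voiced after a nasal.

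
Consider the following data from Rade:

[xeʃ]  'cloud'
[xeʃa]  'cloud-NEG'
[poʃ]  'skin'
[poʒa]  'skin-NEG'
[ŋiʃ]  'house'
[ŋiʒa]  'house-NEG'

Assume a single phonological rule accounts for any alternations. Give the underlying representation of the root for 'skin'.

'skin' shows [ʃ] ~ [ʒ] at the end of the stem ([poʃ] vs [poʒa]).
The stem 'cloud' ([xeʃ], [xeʃa]) shows [ʃ] unchanged in both environments, so [ʃ] cannot be basic with [ʒ] derived before the NEG suffix.
The underlying segment must be /ʒ/; voiced obstruents become voiceless word-finally, yielding [ʃ] there.

/poʒ/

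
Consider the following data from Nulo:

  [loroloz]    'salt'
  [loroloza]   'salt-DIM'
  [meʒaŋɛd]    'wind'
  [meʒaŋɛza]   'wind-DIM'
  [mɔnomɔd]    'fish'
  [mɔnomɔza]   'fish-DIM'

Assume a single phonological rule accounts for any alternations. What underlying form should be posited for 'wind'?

The stem for 'wind' ends in [d] in [meʒaŋɛd] but [z] in [meʒaŋɛza].
But 'salt' keeps [z] in both environments ([loroloz], [loroloza]), so there is no rule changing /z/ to [d] in isolation.
The alternation reflects intervocalic spirantization: voiced stops become fricatives between vowels. /d/ is underlying.

/meʒaŋɛd/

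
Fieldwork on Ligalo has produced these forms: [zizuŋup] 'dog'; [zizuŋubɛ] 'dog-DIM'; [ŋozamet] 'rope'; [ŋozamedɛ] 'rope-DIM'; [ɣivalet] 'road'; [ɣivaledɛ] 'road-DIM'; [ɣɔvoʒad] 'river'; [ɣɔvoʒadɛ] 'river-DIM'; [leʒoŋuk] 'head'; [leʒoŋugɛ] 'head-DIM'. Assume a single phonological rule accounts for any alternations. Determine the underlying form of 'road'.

In [ɣivalet] and [ɣivaledɛ] the final segment of 'road' alternates: [t] ~ [d].
But 'river' keeps [d] in both environments ([ɣɔvoʒad], [ɣɔvoʒadɛ]), so there is no rule changing /d/ to [t] in isolation.
Therefore /t/ is basic and [d] is derived by intervocalic voicing (voiceless stops become voiced between vowels).
Hence 'road' is /ɣivalet/ underlyingly.

/ɣivalet/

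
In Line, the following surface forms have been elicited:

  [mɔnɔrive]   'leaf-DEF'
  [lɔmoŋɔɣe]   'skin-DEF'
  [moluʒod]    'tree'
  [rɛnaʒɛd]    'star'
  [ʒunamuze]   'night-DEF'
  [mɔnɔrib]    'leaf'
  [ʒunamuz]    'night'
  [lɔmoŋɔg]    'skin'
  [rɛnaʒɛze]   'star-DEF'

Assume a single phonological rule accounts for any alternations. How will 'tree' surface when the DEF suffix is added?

The stem for 'star' ends in [d] in [rɛnaʒɛd] but [z] in [rɛnaʒɛze].
Compare 'night', with invariant [z] in [ʒunamuz] and [ʒunamuze]: an analysis with underlying /z/ and a rule producing [d] in isolation would wrongly predict alternation here too.
So /d/ is underlying, and a rule of intervocalic spirantization — voiced stops become fricatives between vowels — gives [z].
The one attested form of 'tree', [moluʒod], shows underlying /moluʒod/. Applying the same rule between vowels gives [moluʒoze].

[moluʒoze]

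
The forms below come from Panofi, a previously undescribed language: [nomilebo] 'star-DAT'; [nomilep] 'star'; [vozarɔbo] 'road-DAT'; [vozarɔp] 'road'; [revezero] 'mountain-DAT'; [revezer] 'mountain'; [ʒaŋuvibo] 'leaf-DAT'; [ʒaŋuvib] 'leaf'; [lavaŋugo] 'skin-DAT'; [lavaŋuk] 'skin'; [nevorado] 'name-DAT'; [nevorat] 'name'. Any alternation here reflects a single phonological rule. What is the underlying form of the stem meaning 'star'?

/nomilep/

In [nomilebo] and [nomilep] the final segment of 'star' alternates: [b] ~ [p].
Compare 'leaf', with invariant [b] in [ʒaŋuvibo] and [ʒaŋuvib]: an analysis with underlying /b/ and a rule producing [p] in isolation would wrongly predict alternation here too.
The underlying segment must be /p/; voiceless stops become voiced between vowels, yielding [b] there.
Hence 'star' is /nomilep/ underlyingly.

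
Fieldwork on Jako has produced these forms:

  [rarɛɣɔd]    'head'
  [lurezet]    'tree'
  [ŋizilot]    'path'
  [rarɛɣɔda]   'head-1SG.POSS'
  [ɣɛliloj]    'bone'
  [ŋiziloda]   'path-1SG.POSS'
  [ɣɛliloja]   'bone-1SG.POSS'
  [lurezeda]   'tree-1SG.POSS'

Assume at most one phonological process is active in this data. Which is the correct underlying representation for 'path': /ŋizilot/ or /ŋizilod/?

/ŋizilot/

The stem for 'path' ends in [d] in [ŋiziloda] but [t] in [ŋizilot].
If /d/ were underlying and a rule turned it into [t] in isolation, 'head' would also alternate; but it has [d] in both [rarɛɣɔda] and [rarɛɣɔd].
So /t/ is underlying, and a rule of intervocalic voicing — voiceless stops become voiced between vowels — gives [d].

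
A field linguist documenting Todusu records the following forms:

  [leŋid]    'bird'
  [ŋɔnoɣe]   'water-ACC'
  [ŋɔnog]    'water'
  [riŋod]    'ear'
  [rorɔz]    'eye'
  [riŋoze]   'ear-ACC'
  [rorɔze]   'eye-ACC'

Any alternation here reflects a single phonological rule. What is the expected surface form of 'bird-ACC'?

'ear' shows [z] ~ [d] at the end of the stem ([riŋoze] vs [riŋod]).
If /z/ were underlying and a rule turned it into [d] in isolation, 'eye' would also alternate; but it has [z] in both [rorɔze] and [rorɔz].
The underlying segment must be /d/; voiced stops become fricatives between vowels, yielding [z] there.
The one attested form of 'bird', [leŋid], shows underlying /leŋid/. Applying the same rule between vowels gives [leŋize].

[leŋize]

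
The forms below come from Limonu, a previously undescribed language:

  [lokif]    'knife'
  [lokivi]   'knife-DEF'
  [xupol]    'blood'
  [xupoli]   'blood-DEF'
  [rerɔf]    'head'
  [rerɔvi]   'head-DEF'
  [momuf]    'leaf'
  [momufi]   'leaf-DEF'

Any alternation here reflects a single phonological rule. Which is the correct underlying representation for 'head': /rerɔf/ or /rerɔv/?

/rerɔv/

The root 'head' surfaces as [rerɔf] and [rerɔvi], with a stem-final [f] ~ [v] alternation.
But 'leaf' keeps [f] in both environments ([momuf], [momufi]), so there is no rule changing /f/ to [v] before the DEF suffix.
Therefore /v/ is basic and [f] is derived by word-final obstruent devoicing (voiced obstruents become voiceless word-finally).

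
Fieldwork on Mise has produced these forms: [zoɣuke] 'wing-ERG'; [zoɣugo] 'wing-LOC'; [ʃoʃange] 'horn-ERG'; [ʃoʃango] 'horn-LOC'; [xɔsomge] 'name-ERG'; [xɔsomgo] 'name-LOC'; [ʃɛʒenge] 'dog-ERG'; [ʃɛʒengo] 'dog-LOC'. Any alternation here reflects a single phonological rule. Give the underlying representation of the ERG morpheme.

/-ke/

The ERG morpheme has two allomorphs, [-ge] and [-ke].
The LOC suffix, which begins with [g], is invariant after every stem; so [g] is not altered by any rule here.
The ERG suffix is therefore /-ke/ underlyingly, with post-nasal voicing: voiceless stops become voiced after a nasal.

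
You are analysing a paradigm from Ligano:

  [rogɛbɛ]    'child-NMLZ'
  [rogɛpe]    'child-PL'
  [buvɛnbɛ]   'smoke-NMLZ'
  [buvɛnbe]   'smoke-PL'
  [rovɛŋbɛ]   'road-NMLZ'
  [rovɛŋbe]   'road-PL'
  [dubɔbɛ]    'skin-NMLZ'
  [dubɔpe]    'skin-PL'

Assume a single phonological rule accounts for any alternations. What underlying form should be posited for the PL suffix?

/-pe/

The PL suffix surfaces as [-be] and [-pe], depending on the final segment of the stem.
By contrast the NMLZ suffix keeps its initial [b] throughout — that segment must be underlying.
So the underlying form is /-pe/, and voiceless stops become voiced after a nasal.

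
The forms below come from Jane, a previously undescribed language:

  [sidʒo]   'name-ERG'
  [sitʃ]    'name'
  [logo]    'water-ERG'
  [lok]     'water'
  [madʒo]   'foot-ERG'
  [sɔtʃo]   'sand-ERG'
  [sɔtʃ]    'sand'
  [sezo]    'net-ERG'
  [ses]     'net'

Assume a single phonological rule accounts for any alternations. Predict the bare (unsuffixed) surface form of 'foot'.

The stem for 'name' ends in [dʒ] in [sidʒo] but [tʃ] in [sitʃ].
Compare 'sand', with invariant [tʃ] in [sɔtʃo] and [sɔtʃ]: an analysis with underlying /tʃ/ and a rule producing [dʒ] before the ERG suffix would wrongly predict alternation here too.
Therefore /dʒ/ is basic and [tʃ] is derived by word-final obstruent devoicing (voiced obstruents become voiceless word-finally).
The one attested form of 'foot', [madʒo], shows underlying /madʒ/. Applying the same rule word-finally gives [matʃ].

[matʃ]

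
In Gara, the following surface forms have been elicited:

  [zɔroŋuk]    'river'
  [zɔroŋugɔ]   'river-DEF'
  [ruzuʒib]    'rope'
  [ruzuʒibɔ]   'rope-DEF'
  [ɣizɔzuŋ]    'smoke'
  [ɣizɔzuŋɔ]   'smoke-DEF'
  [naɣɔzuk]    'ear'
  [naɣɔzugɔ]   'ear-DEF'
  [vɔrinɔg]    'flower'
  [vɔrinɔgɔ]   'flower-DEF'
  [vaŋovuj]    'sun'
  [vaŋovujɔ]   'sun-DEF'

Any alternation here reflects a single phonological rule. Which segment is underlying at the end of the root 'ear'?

The stem for 'ear' ends in [k] in [naɣɔzuk] but [g] in [naɣɔzugɔ].
But 'flower' keeps [g] in both environments ([vɔrinɔg], [vɔrinɔgɔ]), so there is no rule changing /g/ to [k] in isolation.
The alternation reflects intervocalic voicing: voiceless stops become voiced between vowels. /k/ is underlying.

/k/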